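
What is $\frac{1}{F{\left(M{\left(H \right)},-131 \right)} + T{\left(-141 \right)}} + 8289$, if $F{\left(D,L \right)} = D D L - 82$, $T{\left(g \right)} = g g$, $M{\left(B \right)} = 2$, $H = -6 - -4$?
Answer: $\frac{159770476}{19275} \approx 8289.0$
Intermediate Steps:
$H = -2$ ($H = -6 + 4 = -2$)
$T{\left(g \right)} = g^{2}$
$F{\left(D,L \right)} = -82 + L D^{2}$ ($F{\left(D,L \right)} = D^{2} L - 82 = L D^{2} - 82 = -82 + L D^{2}$)
$\frac{1}{F{\left(M{\left(H \right)},-131 \right)} + T{\left(-141 \right)}} + 8289 = \frac{1}{\left(-82 - 131 \cdot 2^{2}\right) + \left(-141\right)^{2}} + 8289 = \frac{1}{\left(-82 - 524\right) + 19881} + 8289 = \frac{1}{-606 + 19881} + 8289 = \frac{1}{19275} + 8289 = \frac{159770476}{19275}$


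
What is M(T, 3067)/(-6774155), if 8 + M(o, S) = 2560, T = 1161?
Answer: -2552/6774155 ≈ -0.00037673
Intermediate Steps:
M(o, S) = 2552 (M(o, S) = -8 + 2560 = 2552)
M(T, 3067)/(-6774155) = 2552/(-6774155) = 2552*(-1/6774155) = -2552/6774155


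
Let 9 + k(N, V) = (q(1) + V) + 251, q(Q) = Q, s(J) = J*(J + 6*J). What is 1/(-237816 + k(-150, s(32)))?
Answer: -1/230405 ≈ -4.3402e-6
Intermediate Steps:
s(J) = 7*J**2 (s(J) = J*(7*J) = 7*J**2)
k(N, V) = 243 + V (k(N, V) = -9 + ((1 + V) + 251) = -9 + (252 + V) = 243 + V)
1/(-237816 + k(-150, s(32))) = 1/(-237816 + (243 + 7*32**2)) = 1/(-237816 + (243 + 7*1024)) = 1/(-237816 + (243 + 7168)) = 1/(-237816 + 7411) = 1/(-230405) = -1/230405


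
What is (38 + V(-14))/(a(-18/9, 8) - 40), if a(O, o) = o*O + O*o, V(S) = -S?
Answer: -13/18 ≈ -0.72222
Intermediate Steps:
a(O, o) = 2*O*o (a(O, o) = O*o + O*o = 2*O*o)
(38 + V(-14))/(a(-18/9, 8) - 40) = (38 - 1*(-14))/(2*(-18/9)*8 - 40) = (38 + 14)/(2*(-18*⅑)*8 - 40) = 52/(2*(-2)*8 - 40) = 52/(-32 - 40) = 52/(-72) = 52*(-1/72) = -13/18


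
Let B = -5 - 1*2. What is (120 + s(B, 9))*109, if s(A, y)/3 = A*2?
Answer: 8502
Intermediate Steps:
B = -7 (B = -5 - 2 = -7)
s(A, y) = 6*A (s(A, y) = 3*(A*2) = 3*(2*A) = 6*A)
(120 + s(B, 9))*109 = (120 + 6*(-7))*109 = (120 - 42)*109 = 78*109 = 8502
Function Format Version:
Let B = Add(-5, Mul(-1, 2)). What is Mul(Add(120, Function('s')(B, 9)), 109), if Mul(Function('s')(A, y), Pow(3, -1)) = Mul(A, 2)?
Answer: 8502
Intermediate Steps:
B = -7 (B = Add(-5, -2) = -7)
Function('s')(A, y) = Mul(6, A) (Function('s')(A, y) = Mul(3, Mul(A, 2)) = Mul(3, Mul(2, A)) = Mul(6, A))
Mul(Add(120, Function('s')(B, 9)), 109) = Mul(Add(120, Mul(6, -7)), 109) = Mul(Add(120, -42), 109) = Mul(78, 109) = 8502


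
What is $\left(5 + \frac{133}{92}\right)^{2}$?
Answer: $\frac{351649}{8464} \approx 41.546$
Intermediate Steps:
$\left(5 + \frac{133}{92}\right)^{2} = \left(\frac{593}{92}\right)^{2} = \frac{351649}{8464}$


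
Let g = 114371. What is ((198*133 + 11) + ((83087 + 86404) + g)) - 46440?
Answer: 263767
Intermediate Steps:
((198*133 + 11) + ((83087 + 86404) + g)) - 46440 = ((198*133 + 11) + ((83087 + 86404) + 114371)) - 46440 = ((26334 + 11) + (169491 + 114371)) - 46440 = (26345 + 283862) - 46440 = 310207 - 46440 = 263767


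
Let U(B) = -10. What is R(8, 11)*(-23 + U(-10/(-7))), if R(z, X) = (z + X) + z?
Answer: -891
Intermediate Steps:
R(z, X) = X + 2*z (R(z, X) = (X + z) + z = X + 2*z)
R(8, 11)*(-23 + U(-10/(-7))) = (11 + 2*8)*(-23 - 10) = (11 + 16)*(-33) = 27*(-33) = -891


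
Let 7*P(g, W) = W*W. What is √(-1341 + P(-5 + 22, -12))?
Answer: 3*I*√7189/7 ≈ 36.338*I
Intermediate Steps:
P(g, W) = W²/7 (P(g, W) = (W*W)/7 = W²/7)
√(-1341 + P(-5 + 22, -12)) = √(-1341 + (⅐)*(-12)²) = √(-1341 + (⅐)*144) = √(-1341 + 144/7) = √(-9243/7) = 3*I*√7189/7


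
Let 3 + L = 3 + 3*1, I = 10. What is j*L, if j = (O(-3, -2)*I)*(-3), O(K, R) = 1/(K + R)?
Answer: 18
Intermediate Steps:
j = 6 (j = (10/(-3 - 2))*(-3) = (10/(-5))*(-3) = -1/5*10*(-3) = -2*(-3) = 6)
L = 3 (L = -3 + (3 + 3*1) = -3 + (3 + 3) = -3 + 6 = 3)
j*L = 6*3 = 18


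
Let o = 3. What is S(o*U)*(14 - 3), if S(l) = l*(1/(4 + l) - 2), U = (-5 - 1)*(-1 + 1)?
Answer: 0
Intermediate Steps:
U = 0 (U = -6*0 = 0)
S(l) = l*(-2 + 1/(4 + l))
S(o*U)*(14 - 3) = (-3*0*(7 + 2*(3*0))/(4 + 3*0))*(14 - 3) = -1*0*(7 + 2*0)/(4 + 0)*11 = -1*0*(7 + 0)/4*11 = -1*0*¼*7*11 = 0*11 = 0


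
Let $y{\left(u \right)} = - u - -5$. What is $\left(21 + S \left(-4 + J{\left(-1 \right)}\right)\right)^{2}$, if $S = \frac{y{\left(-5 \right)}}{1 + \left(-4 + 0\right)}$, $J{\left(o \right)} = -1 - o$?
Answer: $\frac{10609}{9} \approx 1178.8$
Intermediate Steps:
$y{\left(u \right)} = 5 - u$ ($y{\left(u \right)} = - u + 5 = 5 - u$)
$S = - \frac{10}{3}$ ($S = \frac{5 - -5}{1 + \left(-4 + 0\right)} = \frac{5 + 5}{1 - 4} = \frac{10}{-3} = 10 \left(- \frac{1}{3}\right) = - \frac{10}{3} \approx -3.3333$)
$\left(21 + S \left(-4 + J{\left(-1 \right)}\right)\right)^{2} = \left(21 - \frac{10 \left(-4 - 0\right)}{3}\right)^{2} = \left(21 - \frac{10 \left(-4 + \left(-1 + 1\right)\right)}{3}\right)^{2} = \left(21 - \frac{10 \left(-4 + 0\right)}{3}\right)^{2} = \left(21 - - \frac{40}{3}\right)^{2} = \left(21 + \frac{40}{3}\right)^{2} = \left(\frac{103}{3}\right)^{2} = \frac{10609}{9}$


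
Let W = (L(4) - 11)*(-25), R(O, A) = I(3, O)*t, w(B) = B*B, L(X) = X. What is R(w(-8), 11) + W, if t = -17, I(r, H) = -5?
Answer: 260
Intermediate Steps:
w(B) = B**2
R(O, A) = 85 (R(O, A) = -5*(-17) = 85)
W = 175 (W = (4 - 11)*(-25) = -7*(-25) = 175)
R(w(-8), 11) + W = 85 + 175 = 260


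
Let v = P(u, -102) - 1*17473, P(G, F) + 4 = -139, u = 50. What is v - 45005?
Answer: -62621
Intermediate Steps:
P(G, F) = -143 (P(G, F) = -4 - 139 = -143)
v = -17616 (v = -143 - 1*17473 = -143 - 17473 = -17616)
v - 45005 = -17616 - 45005 = -62621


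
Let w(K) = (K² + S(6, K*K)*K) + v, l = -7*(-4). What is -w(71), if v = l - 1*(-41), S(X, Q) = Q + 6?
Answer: -363447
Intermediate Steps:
l = 28
S(X, Q) = 6 + Q
v = 69 (v = 28 - 1*(-41) = 28 + 41 = 69)
w(K) = 69 + K² + K*(6 + K²) (w(K) = (K² + (6 + K*K)*K) + 69 = (K² + (6 + K²)*K) + 69 = (K² + K*(6 + K²)) + 69 = 69 + K² + K*(6 + K²))
-w(71) = -(69 + 71² + 71*(6 + 71²)) = -(69 + 5041 + 71*(6 + 5041)) = -(69 + 5041 + 71*5047) = -(69 + 5041 + 358337) = -1*363447 = -363447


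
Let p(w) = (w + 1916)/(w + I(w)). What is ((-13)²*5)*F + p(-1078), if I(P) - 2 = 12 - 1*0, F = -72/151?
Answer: -32430149/80332 ≈ -403.70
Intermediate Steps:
F = -72/151 (F = -72*1/151 = -72/151 ≈ -0.47682)
I(P) = 14 (I(P) = 2 + (12 - 1*0) = 2 + (12 + 0) = 2 + 12 = 14)
p(w) = (1916 + w)/(14 + w) (p(w) = (w + 1916)/(w + 14) = (1916 + w)/(14 + w))
((-13)²*5)*F + p(-1078) = ((-13)²*5)*(-72/151) + (1916 - 1078)/(14 - 1078) = (169*5)*(-72/151) + 838/(-1064) = 845*(-72/151) - 1/1064*838 = -60840/151 - 419/532 = -32430149/80332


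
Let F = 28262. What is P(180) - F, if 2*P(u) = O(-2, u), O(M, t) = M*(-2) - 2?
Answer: -28261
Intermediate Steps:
O(M, t) = -2 - 2*M (O(M, t) = -2*M - 2 = -2 - 2*M)
P(u) = 1 (P(u) = (-2 - 2*(-2))/2 = (-2 + 4)/2 = (1/2)*2 = 1)
P(180) - F = 1 - 1*28262 = 1 - 28262 = -28261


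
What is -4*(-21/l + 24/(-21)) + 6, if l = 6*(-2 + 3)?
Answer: 172/7 ≈ 24.571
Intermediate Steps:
l = 6 (l = 6*1 = 6)
-4*(-21/l + 24/(-21)) + 6 = -4*(-21/6 + 24/(-21)) + 6 = -4*(-21*⅙ + 24*(-1/21)) + 6 = -4*(-7/2 - 8/7) + 6 = -4*(-65/14) + 6 = 130/7 + 6 = 172/7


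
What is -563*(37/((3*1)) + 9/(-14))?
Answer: -276433/42 ≈ -6581.7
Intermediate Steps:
-563*(37/((3*1)) + 9/(-14)) = -563*(37/3 + 9*(-1/14)) = -563*(37*(1/3) - 9/14) = -563*(37/3 - 9/14) = -563*491/42 = -276433/42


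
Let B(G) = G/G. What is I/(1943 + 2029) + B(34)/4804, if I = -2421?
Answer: -242219/397531 ≈ -0.60931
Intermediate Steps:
B(G) = 1
I/(1943 + 2029) + B(34)/4804 = -2421/(1943 + 2029) + 1/4804 = -2421/3972 + 1*(1/4804) = -2421*1/3972 + 1/4804 = -807/1324 + 1/4804 = -242219/397531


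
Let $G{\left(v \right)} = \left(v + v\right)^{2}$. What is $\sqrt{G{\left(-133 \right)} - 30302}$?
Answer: $\sqrt{40454} \approx 201.13$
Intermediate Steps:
$G{\left(v \right)} = 4 v^{2}$ ($G{\left(v \right)} = \left(2 v\right)^{2} = 4 v^{2}$)
$\sqrt{G{\left(-133 \right)} - 30302} = \sqrt{4 \left(-133\right)^{2} - 30302} = \sqrt{4 \cdot 17689 - 30302} = \sqrt{70756 - 30302} = \sqrt{40454}$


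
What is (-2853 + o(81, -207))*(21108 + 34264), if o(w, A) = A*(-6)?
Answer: -89204292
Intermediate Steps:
o(w, A) = -6*A
(-2853 + o(81, -207))*(21108 + 34264) = (-2853 - 6*(-207))*(21108 + 34264) = (-2853 + 1242)*55372 = -1611*55372 = -89204292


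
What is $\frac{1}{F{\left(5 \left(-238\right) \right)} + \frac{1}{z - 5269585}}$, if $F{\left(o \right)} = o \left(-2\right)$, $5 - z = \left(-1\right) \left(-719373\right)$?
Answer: $\frac{5988953}{14253708139} \approx 0.00042017$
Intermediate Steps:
$z = -719368$ ($z = 5 - \left(-1\right) \left(-719373\right) = 5 - 719373 = -719368$)
$F{\left(o \right)} = - 2 o$
$\frac{1}{F{\left(5 \left(-238\right) \right)} + \frac{1}{z - 5269585}} = \frac{1}{- 2 \cdot 5 \left(-238\right) + \frac{1}{-719368 - 5269585}} = \frac{1}{\left(-2\right) \left(-1190\right) + \frac{1}{-5988953}} = \frac{1}{2380 - \frac{1}{5988953}} = \frac{1}{\frac{14253708139}{5988953}} = \frac{5988953}{14253708139}$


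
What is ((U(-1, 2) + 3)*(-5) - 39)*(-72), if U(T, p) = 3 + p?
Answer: 5688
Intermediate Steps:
((U(-1, 2) + 3)*(-5) - 39)*(-72) = (((3 + 2) + 3)*(-5) - 39)*(-72) = ((5 + 3)*(-5) - 39)*(-72) = (8*(-5) - 39)*(-72) = (-40 - 39)*(-72) = -79*(-72) = 5688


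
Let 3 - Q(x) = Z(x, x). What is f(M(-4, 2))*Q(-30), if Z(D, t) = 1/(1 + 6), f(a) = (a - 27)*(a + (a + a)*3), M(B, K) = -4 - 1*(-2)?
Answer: 1160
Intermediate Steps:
M(B, K) = -2 (M(B, K) = -4 + 2 = -2)
f(a) = 7*a*(-27 + a) (f(a) = (-27 + a)*(a + (2*a)*3) = (-27 + a)*(a + 6*a) = (-27 + a)*(7*a) = 7*a*(-27 + a))
Z(D, t) = 1/7
Q(x) = 20/7 (Q(x) = 3 - 1*1/7 = 3 - 1/7 = 20/7)
f(M(-4, 2))*Q(-30) = (7*(-2)*(-27 - 2))*(20/7) = (7*(-2)*(-29))*(20/7) = 406*(20/7) = 1160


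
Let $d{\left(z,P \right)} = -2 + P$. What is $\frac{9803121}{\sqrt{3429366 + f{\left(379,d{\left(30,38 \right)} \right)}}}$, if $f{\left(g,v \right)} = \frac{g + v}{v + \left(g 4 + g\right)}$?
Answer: $\frac{9803121 \sqrt{12787286996891}}{6622106161} \approx 5293.7$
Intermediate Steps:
$f{\left(g,v \right)} = \frac{g + v}{v + 5 g}$ ($f{\left(g,v \right)} = \frac{g + v}{v + \left(4 g + g\right)} = \frac{g + v}{v + 5 g}$)
$\frac{9803121}{\sqrt{3429366 + f{\left(379,d{\left(30,38 \right)} \right)}}} = \frac{9803121}{\sqrt{3429366 + \frac{379 + \left(-2 + 38\right)}{\left(-2 + 38\right) + 5 \cdot 379}}} = \frac{9803121}{\sqrt{3429366 + \frac{379 + 36}{36 + 1895}}} = \frac{9803121}{\sqrt{3429366 + \frac{1}{1931} \cdot 415}} = \frac{9803121}{\sqrt{3429366 + \frac{415}{1931}}} = \frac{9803121}{\sqrt{\frac{6622106161}{1931}}} = \frac{9803121}{\frac{1}{1931} \sqrt{12787286996891}} = 9803121 \frac{\sqrt{12787286996891}}{6622106161} = \frac{9803121 \sqrt{12787286996891}}{6622106161}$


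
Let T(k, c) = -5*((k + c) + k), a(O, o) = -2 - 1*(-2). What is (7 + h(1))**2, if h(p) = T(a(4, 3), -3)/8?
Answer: 5041/64 ≈ 78.766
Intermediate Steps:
a(O, o) = 0 (a(O, o) = -2 + 2 = 0)
T(k, c) = -10*k - 5*c (T(k, c) = -5*((c + k) + k) = -5*(c + 2*k) = -10*k - 5*c)
h(p) = 15/8 (h(p) = (-10*0 - 5*(-3))/8 = (0 + 15)*(1/8) = 15*(1/8) = 15/8)
(7 + h(1))**2 = (7 + 15/8)**2 = (71/8)**2 = 5041/64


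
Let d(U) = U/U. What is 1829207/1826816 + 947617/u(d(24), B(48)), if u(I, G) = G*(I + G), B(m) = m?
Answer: 108464012021/268541952 ≈ 403.90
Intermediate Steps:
d(U) = 1
u(I, G) = G*(G + I)
1829207/1826816 + 947617/u(d(24), B(48)) = 1829207/1826816 + 947617/((48*(48 + 1))) = 1829207*(1/1826816) + 947617/((48*49)) = 1829207/1826816 + 947617/2352 = 108464012021/268541952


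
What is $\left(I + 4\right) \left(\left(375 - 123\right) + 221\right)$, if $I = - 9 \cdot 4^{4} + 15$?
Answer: $-1080805$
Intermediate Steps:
$I = -2289$ ($I = \left(-9\right) 256 + 15 = -2304 + 15 = -2289$)
$\left(I + 4\right) \left(\left(375 - 123\right) + 221\right) = \left(-2289 + 4\right) \left(\left(375 - 123\right) + 221\right) = - 2285 \left(252 + 221\right) = \left(-2285\right) 473 = -1080805$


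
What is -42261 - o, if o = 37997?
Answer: -80258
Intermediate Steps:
-42261 - o = -42261 - 1*37997 = -42261 - 37997 = -80258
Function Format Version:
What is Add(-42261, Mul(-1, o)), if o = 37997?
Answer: -80258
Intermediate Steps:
Add(-42261, Mul(-1, o)) = Add(-42261, Mul(-1, 37997)) = Add(-42261, -37997) = -80258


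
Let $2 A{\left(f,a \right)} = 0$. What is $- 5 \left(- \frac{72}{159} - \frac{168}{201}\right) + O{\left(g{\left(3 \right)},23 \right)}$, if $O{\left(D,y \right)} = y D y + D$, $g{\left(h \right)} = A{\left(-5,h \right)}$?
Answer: $\frac{22880}{3551} \approx 6.4433$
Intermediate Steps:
$A{\left(f,a \right)} = 0$ ($A{\left(f,a \right)} = \frac{1}{2} \cdot 0 = 0$)
$g{\left(h \right)} = 0$
$O{\left(D,y \right)} = D + D y^{2}$ ($O{\left(D,y \right)} = D y y + D = D y^{2} + D = D + D y^{2}$)
$- 5 \left(- \frac{72}{159} - \frac{168}{201}\right) + O{\left(g{\left(3 \right)},23 \right)} = - 5 \left(- \frac{72}{159} - \frac{168}{201}\right) + 0 \left(1 + 23^{2}\right) = - 5 \left(\left(-72\right) \frac{1}{159} - \frac{56}{67}\right) + 0 \left(1 + 529\right) = - 5 \left(- \frac{24}{53} - \frac{56}{67}\right) + 0 \cdot 530 = \left(-5\right) \left(- \frac{4576}{3551}\right) + 0 = \frac{22880}{3551} + 0 = \frac{22880}{3551}$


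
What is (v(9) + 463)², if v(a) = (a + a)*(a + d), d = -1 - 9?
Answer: 198025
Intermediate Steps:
d = -10
v(a) = 2*a*(-10 + a) (v(a) = (a + a)*(a - 10) = (2*a)*(-10 + a) = 2*a*(-10 + a))
(v(9) + 463)² = (2*9*(-10 + 9) + 463)² = (2*9*(-1) + 463)² = (-18 + 463)² = 445² = 198025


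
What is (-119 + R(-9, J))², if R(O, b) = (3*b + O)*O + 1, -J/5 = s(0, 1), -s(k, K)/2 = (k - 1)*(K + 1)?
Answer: 253009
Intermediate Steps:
s(k, K) = -2*(1 + K)*(-1 + k) (s(k, K) = -2*(k - 1)*(K + 1) = -2*(-1 + k)*(1 + K) = -2*(1 + K)*(-1 + k))
J = -20 (J = -5*(2 - 2*0 + 2*1 - 2*1*0) = -5*(2 + 0 + 2 + 0) = -5*4 = -20)
R(O, b) = 1 + O*(O + 3*b) (R(O, b) = (O + 3*b)*O + 1 = O*(O + 3*b) + 1 = 1 + O*(O + 3*b))
(-119 + R(-9, J))² = (-119 + (1 + (-9)² + 3*(-9)*(-20)))² = (-119 + (1 + 81 + 540))² = (-119 + 622)² = 503² = 253009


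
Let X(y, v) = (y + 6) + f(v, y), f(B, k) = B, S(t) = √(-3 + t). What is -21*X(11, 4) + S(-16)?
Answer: -441 + I*√19 ≈ -441.0 + 4.3589*I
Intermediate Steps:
X(y, v) = 6 + v + y (X(y, v) = (y + 6) + v = (6 + y) + v = 6 + v + y)
-21*X(11, 4) + S(-16) = -21*(6 + 4 + 11) + √(-3 - 16) = -21*21 + √(-19) = -441 + I*√19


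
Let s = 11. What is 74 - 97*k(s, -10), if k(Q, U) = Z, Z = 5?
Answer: -411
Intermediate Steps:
k(Q, U) = 5
74 - 97*k(s, -10) = 74 - 97*5 = 74 - 485 = -411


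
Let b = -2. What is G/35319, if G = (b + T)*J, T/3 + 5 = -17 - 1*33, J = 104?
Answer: -17368/35319 ≈ -0.49175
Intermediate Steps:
T = -165 (T = -15 + 3*(-17 - 1*33) = -15 + 3*(-17 - 33) = -15 + 3*(-50) = -15 - 150 = -165)
G = -17368 (G = (-2 - 165)*104 = -167*104 = -17368)
G/35319 = -17368/35319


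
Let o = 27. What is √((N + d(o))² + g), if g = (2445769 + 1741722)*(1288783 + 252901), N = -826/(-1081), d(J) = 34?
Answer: 2*√1885995484056958971/1081 ≈ 2.5408e+6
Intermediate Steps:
N = 826/1081 (N = -826*(-1/1081) = 826/1081 ≈ 0.76411)
g = 6455787874844 (g = 4187491*1541684 = 6455787874844)
√((N + d(o))² + g) = √((826/1081 + 34)² + 6455787874844) = √((37580/1081)² + 6455787874844) = √(1412256400/1168561 + 6455787874844) = √(7543981936227835884/1168561) = 2*√1885995484056958971/1081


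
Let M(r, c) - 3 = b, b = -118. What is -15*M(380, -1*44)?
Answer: 1725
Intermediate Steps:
M(r, c) = -115 (M(r, c) = 3 - 118 = -115)
-15*M(380, -1*44) = -15*(-115) = 1725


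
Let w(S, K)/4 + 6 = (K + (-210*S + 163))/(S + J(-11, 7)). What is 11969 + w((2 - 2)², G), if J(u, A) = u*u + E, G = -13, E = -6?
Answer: 274855/23 ≈ 11950.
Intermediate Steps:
J(u, A) = -6 + u² (J(u, A) = u*u - 6 = u² - 6 = -6 + u²)
w(S, K) = -24 + 4*(163 + K - 210*S)/(115 + S) (w(S, K) = -24 + 4*((K + (-210*S + 163))/(S + (-6 + (-11)²))) = -24 + 4*((K + (163 - 210*S))/(S + (-6 + 121))) = -24 + 4*((163 + K - 210*S)/(S + 115)) = -24 + 4*((163 + K - 210*S)/(115 + S)) = -24 + 4*(163 + K - 210*S)/(115 + S))
11969 + w((2 - 2)², G) = 11969 + 4*(-527 - 13 - 216*(2 - 2)²)/(115 + (2 - 2)²) = 11969 + 4*(-527 - 13 - 216*0²)/(115 + 0²) = 11969 + 4*(-527 - 13 - 216*0)/(115 + 0) = 11969 + 4*(-527 - 13 + 0)/115 = 11969 + 4*(1/115)*(-540) = 11969 - 432/23 = 274855/23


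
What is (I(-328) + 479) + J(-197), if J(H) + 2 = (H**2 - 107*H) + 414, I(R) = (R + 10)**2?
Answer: 161903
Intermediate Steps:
I(R) = (10 + R)**2
J(H) = 412 + H**2 - 107*H (J(H) = -2 + ((H**2 - 107*H) + 414) = -2 + (414 + H**2 - 107*H) = 412 + H**2 - 107*H)
(I(-328) + 479) + J(-197) = ((10 - 328)**2 + 479) + (412 + (-197)**2 - 107*(-197)) = ((-318)**2 + 479) + (412 + 38809 + 21079) = (101124 + 479) + 60300 = 101603 + 60300 = 161903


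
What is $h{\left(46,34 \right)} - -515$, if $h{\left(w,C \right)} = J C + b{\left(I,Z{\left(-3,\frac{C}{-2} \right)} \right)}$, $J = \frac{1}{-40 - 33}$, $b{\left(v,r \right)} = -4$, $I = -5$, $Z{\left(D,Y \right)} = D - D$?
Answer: $\frac{37269}{73} \approx 510.53$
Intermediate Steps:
$Z{\left(D,Y \right)} = 0$
$J = - \frac{1}{73}$ ($J = \frac{1}{-73} = - \frac{1}{73} \approx -0.013699$)
$h{\left(w,C \right)} = -4 - \frac{C}{73}$ ($h{\left(w,C \right)} = - \frac{C}{73} - 4 = -4 - \frac{C}{73}$)
$h{\left(46,34 \right)} - -515 = \left(-4 - \frac{34}{73}\right) - -515 = \left(-4 - \frac{34}{73}\right) + 515 = - \frac{326}{73} + 515 = \frac{37269}{73}$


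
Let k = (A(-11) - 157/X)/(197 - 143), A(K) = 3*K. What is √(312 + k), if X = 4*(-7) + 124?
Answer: √1614083/72 ≈ 17.645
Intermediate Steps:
X = 96 (X = -28 + 124 = 96)
k = -3325/5184 (k = (3*(-11) - 157/96)/(197 - 143) = (-33 - 157*1/96)/54 = (-33 - 157/96)*(1/54) = -3325/96*1/54 = -3325/5184 ≈ -0.64140)
√(312 + k) = √(312 - 3325/5184) = √(1614083/5184) = √1614083/72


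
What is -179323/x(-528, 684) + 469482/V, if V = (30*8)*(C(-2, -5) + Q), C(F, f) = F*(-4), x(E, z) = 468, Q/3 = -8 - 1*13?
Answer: -107782549/257400 ≈ -418.74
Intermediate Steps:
Q = -63 (Q = 3*(-8 - 1*13) = 3*(-8 - 13) = 3*(-21) = -63)
C(F, f) = -4*F
V = -13200 (V = (30*8)*(-4*(-2) - 63) = 240*(8 - 63) = 240*(-55) = -13200)
-179323/x(-528, 684) + 469482/V = -179323/468 + 469482/(-13200) = -179323*1/468 + 469482*(-1/13200) = -179323/468 - 78247/2200 = -107782549/257400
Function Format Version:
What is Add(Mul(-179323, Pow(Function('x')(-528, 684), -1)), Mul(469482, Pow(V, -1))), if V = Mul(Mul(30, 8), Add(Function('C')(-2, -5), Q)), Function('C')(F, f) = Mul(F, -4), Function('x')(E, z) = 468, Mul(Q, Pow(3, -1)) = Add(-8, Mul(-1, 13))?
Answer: Rational(-107782549, 257400) ≈ -418.74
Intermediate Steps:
Q = -63 (Q = Mul(3, Add(-8, Mul(-1, 13))) = Mul(3, Add(-8, -13)) = Mul(3, -21) = -63)
Function('C')(F, f) = Mul(-4, F)
V = -13200 (V = Mul(Mul(30, 8), Add(Mul(-4, -2), -63)) = Mul(240, Add(8, -63)) = Mul(240, -55) = -13200)
Add(Mul(-179323, Pow(Function('x')(-528, 684), -1)), Mul(469482, Pow(V, -1))) = Add(Mul(-179323, Pow(468, -1)), Mul(469482, Pow(-13200, -1))) = Add(Mul(-179323, Rational(1, 468)), Mul(469482, Rational(-1, 13200))) = Add(Rational(-179323, 468), Rational(-78247, 2200)) = Rational(-107782549, 257400)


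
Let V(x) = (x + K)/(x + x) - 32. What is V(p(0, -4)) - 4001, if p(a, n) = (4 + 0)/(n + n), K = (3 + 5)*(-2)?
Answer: -8033/2 ≈ -4016.5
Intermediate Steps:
K = -16 (K = 8*(-2) = -16)
p(a, n) = 2/n (p(a, n) = 4/((2*n)) = 4*(1/(2*n)) = 2/n)
V(x) = -32 + (-16 + x)/(2*x) (V(x) = (x - 16)/(x + x) - 32 = (-16 + x)/((2*x)) - 32 = (-16 + x)*(1/(2*x)) - 32 = (-16 + x)/(2*x) - 32 = -32 + (-16 + x)/(2*x))
V(p(0, -4)) - 4001 = (-63/2 - 8/(2/(-4))) - 4001 = (-63/2 - 8/(2*(-¼))) - 4001 = (-63/2 - 8/(-½)) - 4001 = (-63/2 - 8*(-2)) - 4001 = (-63/2 + 16) - 4001 = -31/2 - 4001 = -8033/2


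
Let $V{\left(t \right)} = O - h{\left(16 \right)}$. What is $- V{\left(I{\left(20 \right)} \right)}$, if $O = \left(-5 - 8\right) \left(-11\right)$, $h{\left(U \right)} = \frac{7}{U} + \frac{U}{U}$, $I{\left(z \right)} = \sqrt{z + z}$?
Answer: $- \frac{2265}{16} \approx -141.56$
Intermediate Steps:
$I{\left(z \right)} = \sqrt{2} \sqrt{z}$ ($I{\left(z \right)} = \sqrt{2 z} = \sqrt{2} \sqrt{z}$)
$h{\left(U \right)} = 1 + \frac{7}{U}$ ($h{\left(U \right)} = \frac{7}{U} + 1 = 1 + \frac{7}{U}$)
$O = 143$ ($O = \left(-13\right) \left(-11\right) = 143$)
$V{\left(t \right)} = \frac{2265}{16}$ ($V{\left(t \right)} = 143 - \frac{7 + 16}{16} = 143 - \frac{1}{16} \cdot 23 = 143 - \frac{23}{16} = \frac{2265}{16}$)
$- V{\left(I{\left(20 \right)} \right)} = \left(-1\right) \frac{2265}{16} = - \frac{2265}{16}$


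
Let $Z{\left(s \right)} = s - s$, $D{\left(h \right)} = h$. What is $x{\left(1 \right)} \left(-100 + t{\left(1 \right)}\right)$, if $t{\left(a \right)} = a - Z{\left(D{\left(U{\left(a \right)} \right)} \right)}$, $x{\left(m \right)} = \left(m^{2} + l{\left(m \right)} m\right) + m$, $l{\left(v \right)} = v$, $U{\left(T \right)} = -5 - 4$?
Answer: $-297$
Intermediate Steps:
$U{\left(T \right)} = -9$ ($U{\left(T \right)} = -5 - 4 = -9$)
$Z{\left(s \right)} = 0$
$x{\left(m \right)} = m + 2 m^{2}$ ($x{\left(m \right)} = \left(m^{2} + m m\right) + m = \left(m^{2} + m^{2}\right) + m = 2 m^{2} + m = m + 2 m^{2}$)
$t{\left(a \right)} = a$ ($t{\left(a \right)} = a - 0 = a + 0 = a$)
$x{\left(1 \right)} \left(-100 + t{\left(1 \right)}\right) = 1 \left(1 + 2 \cdot 1\right) \left(-100 + 1\right) = 1 \left(1 + 2\right) \left(-99\right) = 1 \cdot 3 \left(-99\right) = 3 \left(-99\right) = -297$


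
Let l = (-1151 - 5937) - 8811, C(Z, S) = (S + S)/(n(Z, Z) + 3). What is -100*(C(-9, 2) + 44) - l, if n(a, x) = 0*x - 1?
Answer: 11299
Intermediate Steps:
n(a, x) = -1 (n(a, x) = 0 - 1 = -1)
C(Z, S) = S (C(Z, S) = (S + S)/(-1 + 3) = (2*S)/2 = (2*S)*(½) = S)
l = -15899 (l = -7088 - 8811 = -15899)
-100*(C(-9, 2) + 44) - l = -100*(2 + 44) - 1*(-15899) = -100*46 + 15899 = -4600 + 15899 = 11299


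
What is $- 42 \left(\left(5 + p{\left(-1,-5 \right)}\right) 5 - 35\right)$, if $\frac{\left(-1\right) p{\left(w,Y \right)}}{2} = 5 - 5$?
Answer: $420$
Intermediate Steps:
$p{\left(w,Y \right)} = 0$ ($p{\left(w,Y \right)} = - 2 \left(5 - 5\right) = \left(-2\right) 0 = 0$)
$- 42 \left(\left(5 + p{\left(-1,-5 \right)}\right) 5 - 35\right) = - 42 \left(\left(5 + 0\right) 5 - 35\right) = - 42 \left(5 \cdot 5 - 35\right) = - 42 \left(25 - 35\right) = \left(-42\right) \left(-10\right) = 420$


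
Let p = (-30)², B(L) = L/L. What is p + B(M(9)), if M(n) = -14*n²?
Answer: 901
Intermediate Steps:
B(L) = 1
p = 900
p + B(M(9)) = 900 + 1 = 901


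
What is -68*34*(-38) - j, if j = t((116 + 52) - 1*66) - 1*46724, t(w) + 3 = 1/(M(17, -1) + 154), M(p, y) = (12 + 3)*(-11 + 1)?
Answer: 538331/4 ≈ 1.3458e+5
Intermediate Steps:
M(p, y) = -150 (M(p, y) = 15*(-10) = -150)
t(w) = -11/4 (t(w) = -3 + 1/(-150 + 154) = -3 + 1/4 = -3 + ¼ = -11/4)
j = -186907/4 (j = -11/4 - 1*46724 = -11/4 - 46724 = -186907/4 ≈ -46727.)
-68*34*(-38) - j = -68*34*(-38) - 1*(-186907/4) = -2312*(-38) + 186907/4 = 87856 + 186907/4 = 538331/4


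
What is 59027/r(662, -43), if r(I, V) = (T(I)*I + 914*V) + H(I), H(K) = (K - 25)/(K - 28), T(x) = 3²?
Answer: -37423118/21139459 ≈ -1.7703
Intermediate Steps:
T(x) = 9
H(K) = (-25 + K)/(-28 + K)
r(I, V) = 9*I + 914*V + (-25 + I)/(-28 + I) (r(I, V) = (9*I + 914*V) + (-25 + I)/(-28 + I) = 9*I + 914*V + (-25 + I)/(-28 + I))
59027/r(662, -43) = 59027/(((-25 + 662 + (-28 + 662)*(9*662 + 914*(-43)))/(-28 + 662))) = 59027/(((-25 + 662 + 634*(5958 - 39302))/634)) = 59027/(((-25 + 662 + 634*(-33344))/634)) = 59027/(((-25 + 662 - 21140096)/634)) = 59027/(((1/634)*(-21139459))) = 59027/(-21139459/634) = 59027*(-634/21139459) = -37423118/21139459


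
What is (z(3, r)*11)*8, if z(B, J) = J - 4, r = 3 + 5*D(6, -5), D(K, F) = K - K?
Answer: -88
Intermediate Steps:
D(K, F) = 0
r = 3 (r = 3 + 5*0 = 3 + 0 = 3)
z(B, J) = -4 + J
(z(3, r)*11)*8 = ((-4 + 3)*11)*8 = -1*11*8 = -11*8 = -88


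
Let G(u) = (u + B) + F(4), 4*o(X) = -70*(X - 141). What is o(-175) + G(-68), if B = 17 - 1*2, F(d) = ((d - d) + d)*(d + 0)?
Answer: 5493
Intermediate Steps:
F(d) = d² (F(d) = (0 + d)*d = d*d = d²)
o(X) = 4935/2 - 35*X/2 (o(X) = (-70*(X - 141))/4 = (-70*(-141 + X))/4 = (9870 - 70*X)/4 = 4935/2 - 35*X/2)
B = 15 (B = 17 - 2 = 15)
G(u) = 31 + u (G(u) = (u + 15) + 4² = (15 + u) + 16 = 31 + u)
o(-175) + G(-68) = (4935/2 - 35/2*(-175)) + (31 - 68) = (4935/2 + 6125/2) - 37 = 5530 - 37 = 5493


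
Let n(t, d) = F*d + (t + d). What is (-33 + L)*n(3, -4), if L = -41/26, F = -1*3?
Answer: -9889/26 ≈ -380.35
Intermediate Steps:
F = -3
L = -41/26 (L = -41*1/26 = -41/26 ≈ -1.5769)
n(t, d) = t - 2*d (n(t, d) = -3*d + (t + d) = -3*d + (d + t) = t - 2*d)
(-33 + L)*n(3, -4) = (-33 - 41/26)*(3 - 2*(-4)) = -899*(3 + 8)/26 = -899/26*11 = -9889/26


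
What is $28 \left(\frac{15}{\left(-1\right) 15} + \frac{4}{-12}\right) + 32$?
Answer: $- \frac{16}{3} \approx -5.3333$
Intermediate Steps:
$28 \left(\frac{15}{\left(-1\right) 15} + \frac{4}{-12}\right) + 32 = 28 \left(\frac{15}{-15} + 4 \left(- \frac{1}{12}\right)\right) + 32 = 28 \left(15 \left(- \frac{1}{15}\right) - \frac{1}{3}\right) + 32 = 28 \left(-1 - \frac{1}{3}\right) + 32 = 28 \left(- \frac{4}{3}\right) + 32 = - \frac{112}{3} + 32 = - \frac{16}{3}$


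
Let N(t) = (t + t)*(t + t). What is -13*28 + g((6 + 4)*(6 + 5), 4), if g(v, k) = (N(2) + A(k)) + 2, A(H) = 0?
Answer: -346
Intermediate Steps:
N(t) = 4*t² (N(t) = (2*t)*(2*t) = 4*t²)
g(v, k) = 18 (g(v, k) = (4*2² + 0) + 2 = (4*4 + 0) + 2 = (16 + 0) + 2 = 16 + 2 = 18)
-13*28 + g((6 + 4)*(6 + 5), 4) = -13*28 + 18 = -364 + 18 = -346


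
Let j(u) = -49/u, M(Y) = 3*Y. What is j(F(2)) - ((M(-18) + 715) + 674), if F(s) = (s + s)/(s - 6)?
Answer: -1286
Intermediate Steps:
F(s) = 2*s/(-6 + s) (F(s) = (2*s)/(-6 + s) = 2*s/(-6 + s))
j(F(2)) - ((M(-18) + 715) + 674) = -49/(2*2/(-6 + 2)) - ((3*(-18) + 715) + 674) = -49/(2*2/(-4)) - ((-54 + 715) + 674) = -49/(2*2*(-¼)) - (661 + 674) = -49/(-1) - 1*1335 = -49*(-1) - 1335 = 49 - 1335 = -1286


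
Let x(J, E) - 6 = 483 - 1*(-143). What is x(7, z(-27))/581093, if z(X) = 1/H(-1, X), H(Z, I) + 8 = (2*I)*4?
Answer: 632/581093 ≈ 0.0010876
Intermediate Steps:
H(Z, I) = -8 + 8*I (H(Z, I) = -8 + (2*I)*4 = -8 + 8*I)
z(X) = 1/(-8 + 8*X)
x(J, E) = 632 (x(J, E) = 6 + (483 - 1*(-143)) = 6 + (483 + 143) = 6 + 626 = 632)
x(7, z(-27))/581093 = 632/581093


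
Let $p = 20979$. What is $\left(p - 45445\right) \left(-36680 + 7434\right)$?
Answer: $715532636$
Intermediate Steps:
$\left(p - 45445\right) \left(-36680 + 7434\right) = \left(20979 - 45445\right) \left(-36680 + 7434\right) = \left(-24466\right) \left(-29246\right) = 715532636$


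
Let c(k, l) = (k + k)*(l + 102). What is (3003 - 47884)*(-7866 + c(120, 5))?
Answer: -799510134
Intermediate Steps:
c(k, l) = 2*k*(102 + l) (c(k, l) = (2*k)*(102 + l) = 2*k*(102 + l))
(3003 - 47884)*(-7866 + c(120, 5)) = (3003 - 47884)*(-7866 + 2*120*(102 + 5)) = -44881*(-7866 + 2*120*107) = -44881*(-7866 + 25680) = -44881*17814 = -799510134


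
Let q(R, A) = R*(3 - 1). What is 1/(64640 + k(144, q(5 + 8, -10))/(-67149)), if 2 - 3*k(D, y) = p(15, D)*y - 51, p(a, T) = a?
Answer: 201447/13021534417 ≈ 1.5470e-5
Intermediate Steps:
q(R, A) = 2*R (q(R, A) = R*2 = 2*R)
k(D, y) = 53/3 - 5*y (k(D, y) = ⅔ - (15*y - 51)/3 = ⅔ - (-51 + 15*y)/3 = ⅔ + (17 - 5*y) = 53/3 - 5*y)
1/(64640 + k(144, q(5 + 8, -10))/(-67149)) = 1/(64640 + (53/3 - 10*(5 + 8))/(-67149)) = 1/(64640 + (53/3 - 10*13)*(-1/67149)) = 1/(64640 + (53/3 - 5*26)*(-1/67149)) = 1/(64640 + (53/3 - 130)*(-1/67149)) = 1/(64640 - 337/3*(-1/67149)) = 1/(64640 + 337/201447) = 1/(13021534417/201447) = 201447/13021534417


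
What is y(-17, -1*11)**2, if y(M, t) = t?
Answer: 121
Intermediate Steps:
y(-17, -1*11)**2 = (-1*11)**2 = (-11)**2 = 121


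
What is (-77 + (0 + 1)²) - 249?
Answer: -325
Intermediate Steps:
(-77 + (0 + 1)²) - 249 = (-77 + 1²) - 249 = (-77 + 1) - 249 = -76 - 249 = -325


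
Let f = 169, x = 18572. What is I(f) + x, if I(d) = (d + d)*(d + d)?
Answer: 132816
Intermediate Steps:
I(d) = 4*d² (I(d) = (2*d)*(2*d) = 4*d²)
I(f) + x = 4*169² + 18572 = 4*28561 + 18572 = 114244 + 18572 = 132816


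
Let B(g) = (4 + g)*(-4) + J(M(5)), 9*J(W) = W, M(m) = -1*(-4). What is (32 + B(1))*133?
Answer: 14896/9 ≈ 1655.1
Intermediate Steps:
M(m) = 4
J(W) = W/9
B(g) = -140/9 - 4*g (B(g) = (4 + g)*(-4) + (1/9)*4 = (-16 - 4*g) + 4/9 = -140/9 - 4*g)
(32 + B(1))*133 = (32 + (-140/9 - 4*1))*133 = (32 + (-140/9 - 4))*133 = (32 - 176/9)*133 = (112/9)*133 = 14896/9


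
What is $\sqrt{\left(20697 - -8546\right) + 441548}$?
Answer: $\sqrt{470791} \approx 686.14$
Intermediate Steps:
$\sqrt{\left(20697 - -8546\right) + 441548} = \sqrt{\left(20697 + 8546\right) + 441548} = \sqrt{29243 + 441548} = \sqrt{470791}$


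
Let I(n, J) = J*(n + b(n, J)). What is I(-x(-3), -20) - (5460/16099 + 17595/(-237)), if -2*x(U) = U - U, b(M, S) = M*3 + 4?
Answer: -7756385/1271821 ≈ -6.0986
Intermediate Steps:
b(M, S) = 4 + 3*M (b(M, S) = 3*M + 4 = 4 + 3*M)
x(U) = 0 (x(U) = -(U - U)/2 = -1/2*0 = 0)
I(n, J) = J*(4 + 4*n) (I(n, J) = J*(n + (4 + 3*n)) = J*(4 + 4*n))
I(-x(-3), -20) - (5460/16099 + 17595/(-237)) = 4*(-20)*(1 - 1*0) - (5460/16099 + 17595/(-237)) = 4*(-20)*(1 + 0) - (5460*(1/16099) + 17595*(-1/237)) = 4*(-20)*1 - (5460/16099 - 5865/79) = -80 - 1*(-93989295/1271821) = -80 + 93989295/1271821 = -7756385/1271821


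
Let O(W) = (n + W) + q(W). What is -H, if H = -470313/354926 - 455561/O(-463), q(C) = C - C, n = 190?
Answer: -12427849849/7453446 ≈ -1667.4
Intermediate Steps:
q(C) = 0
O(W) = 190 + W (O(W) = (190 + W) + 0 = 190 + W)
H = 12427849849/7453446 (H = -470313/354926 - 455561/(190 - 463) = -470313*1/354926 - 455561/(-273) = -470313/354926 - 455561*(-1/273) = -470313/354926 + 455561/273 = 12427849849/7453446 ≈ 1667.4)
-H = -1*12427849849/7453446 = -12427849849/7453446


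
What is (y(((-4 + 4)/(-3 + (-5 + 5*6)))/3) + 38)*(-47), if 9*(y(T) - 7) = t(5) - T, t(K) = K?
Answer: -19270/9 ≈ -2141.1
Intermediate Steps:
y(T) = 68/9 - T/9 (y(T) = 7 + (5 - T)/9 = 7 + (5/9 - T/9) = 68/9 - T/9)
(y(((-4 + 4)/(-3 + (-5 + 5*6)))/3) + 38)*(-47) = ((68/9 - (-4 + 4)/(-3 + (-5 + 5*6))/(9*3)) + 38)*(-47) = ((68/9 - 0/(-3 + (-5 + 30))/(9*3)) + 38)*(-47) = ((68/9 - 0/(-3 + 25)/(9*3)) + 38)*(-47) = ((68/9 - 0/22/(9*3)) + 38)*(-47) = ((68/9 - 0*(1/22)/(9*3)) + 38)*(-47) = ((68/9 - 0/3) + 38)*(-47) = ((68/9 - ⅑*0) + 38)*(-47) = ((68/9 + 0) + 38)*(-47) = (68/9 + 38)*(-47) = (410/9)*(-47) = -19270/9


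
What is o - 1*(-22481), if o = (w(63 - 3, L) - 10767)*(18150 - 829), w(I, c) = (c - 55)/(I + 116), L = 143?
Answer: -372928131/2 ≈ -1.8646e+8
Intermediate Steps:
w(I, c) = (-55 + c)/(116 + I)
o = -372973093/2 (o = ((-55 + 143)/(116 + (63 - 3)) - 10767)*(18150 - 829) = (88/(116 + 60) - 10767)*17321 = (88/176 - 10767)*17321 = ((1/176)*88 - 10767)*17321 = (1/2 - 10767)*17321 = -21533/2*17321 = -372973093/2 ≈ -1.8649e+8)
o - 1*(-22481) = -372973093/2 - 1*(-22481) = -372973093/2 + 22481 = -372928131/2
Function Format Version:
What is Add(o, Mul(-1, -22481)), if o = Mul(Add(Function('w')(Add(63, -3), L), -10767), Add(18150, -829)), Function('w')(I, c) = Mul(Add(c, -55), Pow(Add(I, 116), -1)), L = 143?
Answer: Rational(-372928131, 2) ≈ -1.8646e+8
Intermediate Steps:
Function('w')(I, c) = Mul(Pow(Add(116, I), -1), Add(-55, c)) (Function('w')(I, c) = Mul(Add(-55, c), Pow(Add(116, I), -1)) = Mul(Pow(Add(116, I), -1), Add(-55, c)))
o = Rational(-372973093, 2) (o = Mul(Add(Mul(Pow(Add(116, Add(63, -3)), -1), Add(-55, 143)), -10767), Add(18150, -829)) = Mul(Add(Mul(Pow(Add(116, 60), -1), 88), -10767), 17321) = Mul(Add(Mul(Pow(176, -1), 88), -10767), 17321) = Mul(Add(Mul(Rational(1, 176), 88), -10767), 17321) = Mul(Add(Rational(1, 2), -10767), 17321) = Mul(Rational(-21533, 2), 17321) = Rational(-372973093, 2) ≈ -1.8649e+8)
Add(o, Mul(-1, -22481)) = Add(Rational(-372973093, 2), Mul(-1, -22481)) = Add(Rational(-372973093, 2), 22481) = Rational(-372928131, 2)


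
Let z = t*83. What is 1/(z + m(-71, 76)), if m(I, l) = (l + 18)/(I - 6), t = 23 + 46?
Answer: 77/440885 ≈ 0.00017465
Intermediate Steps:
t = 69
m(I, l) = (18 + l)/(-6 + I)
z = 5727 (z = 69*83 = 5727)
1/(z + m(-71, 76)) = 1/(5727 + (18 + 76)/(-6 - 71)) = 1/(5727 + 94/(-77)) = 1/(5727 - 1/77*94) = 1/(5727 - 94/77) = 1/(440885/77) = 77/440885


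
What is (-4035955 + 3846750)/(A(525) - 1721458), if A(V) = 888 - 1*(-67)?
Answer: 189205/1720503 ≈ 0.10997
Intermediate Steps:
A(V) = 955 (A(V) = 888 + 67 = 955)
(-4035955 + 3846750)/(A(525) - 1721458) = (-4035955 + 3846750)/(955 - 1721458) = -189205/(-1720503) = -189205*(-1/1720503) = 189205/1720503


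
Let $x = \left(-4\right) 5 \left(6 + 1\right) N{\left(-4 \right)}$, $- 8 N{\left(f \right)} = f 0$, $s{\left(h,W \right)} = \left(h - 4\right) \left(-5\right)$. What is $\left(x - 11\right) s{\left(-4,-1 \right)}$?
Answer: $-440$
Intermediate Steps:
$s{\left(h,W \right)} = 20 - 5 h$ ($s{\left(h,W \right)} = \left(-4 + h\right) \left(-5\right) = 20 - 5 h$)
$N{\left(f \right)} = 0$ ($N{\left(f \right)} = - \frac{f 0}{8} = \left(- \frac{1}{8}\right) 0 = 0$)
$x = 0$ ($x = \left(-4\right) 5 \left(6 + 1\right) 0 = \left(-20\right) 7 \cdot 0 = \left(-140\right) 0 = 0$)
$\left(x - 11\right) s{\left(-4,-1 \right)} = \left(0 - 11\right) \left(20 - -20\right) = - 11 \left(20 + 20\right) = \left(-11\right) 40 = -440$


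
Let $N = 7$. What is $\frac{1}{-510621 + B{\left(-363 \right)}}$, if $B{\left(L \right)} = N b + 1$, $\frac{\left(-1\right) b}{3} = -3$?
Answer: $- \frac{1}{510557} \approx -1.9586 \cdot 10^{-6}$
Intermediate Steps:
$b = 9$ ($b = \left(-3\right) \left(-3\right) = 9$)
$B{\left(L \right)} = 64$ ($B{\left(L \right)} = 7 \cdot 9 + 1 = 63 + 1 = 64$)
$\frac{1}{-510621 + B{\left(-363 \right)}} = \frac{1}{-510621 + 64} = \frac{1}{-510557} = - \frac{1}{510557}$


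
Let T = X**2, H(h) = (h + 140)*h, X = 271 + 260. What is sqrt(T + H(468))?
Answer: 3*sqrt(62945) ≈ 752.67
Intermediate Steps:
X = 531
H(h) = h*(140 + h) (H(h) = (140 + h)*h = h*(140 + h))
T = 281961 (T = 531**2 = 281961)
sqrt(T + H(468)) = sqrt(281961 + 468*(140 + 468)) = sqrt(281961 + 468*608) = sqrt(281961 + 284544) = sqrt(566505) = 3*sqrt(62945)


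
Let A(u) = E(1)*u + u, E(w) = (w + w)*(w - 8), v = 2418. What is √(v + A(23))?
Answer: √2119 ≈ 46.033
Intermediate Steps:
E(w) = 2*w*(-8 + w) (E(w) = (2*w)*(-8 + w) = 2*w*(-8 + w))
A(u) = -13*u (A(u) = (2*1*(-8 + 1))*u + u = (2*1*(-7))*u + u = -14*u + u = -13*u)
√(v + A(23)) = √(2418 - 13*23) = √(2418 - 299) = √2119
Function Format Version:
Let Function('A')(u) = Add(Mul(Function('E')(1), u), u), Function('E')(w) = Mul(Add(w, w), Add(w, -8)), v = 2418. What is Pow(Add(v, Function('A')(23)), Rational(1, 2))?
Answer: Pow(2119, Rational(1, 2)) ≈ 46.033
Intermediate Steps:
Function('E')(w) = Mul(2, w, Add(-8, w)) (Function('E')(w) = Mul(Mul(2, w), Add(-8, w)) = Mul(2, w, Add(-8, w)))
Function('A')(u) = Mul(-13, u) (Function('A')(u) = Add(Mul(Mul(2, 1, Add(-8, 1)), u), u) = Add(Mul(Mul(2, 1, -7), u), u) = Add(Mul(-14, u), u) = Mul(-13, u))
Pow(Add(v, Function('A')(23)), Rational(1, 2)) = Pow(Add(2418, Mul(-13, 23)), Rational(1, 2)) = Pow(Add(2418, -299), Rational(1, 2)) = Pow(2119, Rational(1, 2))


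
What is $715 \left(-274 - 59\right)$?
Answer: $-238095$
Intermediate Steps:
$715 \left(-274 - 59\right) = 715 \left(-333\right) = -238095$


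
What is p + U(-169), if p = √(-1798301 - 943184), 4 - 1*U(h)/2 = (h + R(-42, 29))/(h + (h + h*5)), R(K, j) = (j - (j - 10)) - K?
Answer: 710/91 + I*√2741485 ≈ 7.8022 + 1655.7*I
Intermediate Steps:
R(K, j) = 10 - K (R(K, j) = (j - (-10 + j)) - K = (j + (10 - j)) - K = 10 - K)
U(h) = 8 - 2*(52 + h)/(7*h) (U(h) = 8 - 2*(h + (10 - 1*(-42)))/(h + (h + h*5)) = 8 - 2*(h + (10 + 42))/(h + (h + 5*h)) = 8 - 2*(h + 52)/(h + 6*h) = 8 - 2*(52 + h)/(7*h))
p = I*√2741485 (p = √(-2741485) = I*√2741485 ≈ 1655.7*I)
p + U(-169) = I*√2741485 + (2/7)*(-52 + 27*(-169))/(-169) = I*√2741485 + (2/7)*(-1/169)*(-52 - 4563) = I*√2741485 + (2/7)*(-1/169)*(-4615) = I*√2741485 + 710/91 = 710/91 + I*√2741485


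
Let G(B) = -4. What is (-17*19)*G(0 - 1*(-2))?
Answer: 1292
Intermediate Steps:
(-17*19)*G(0 - 1*(-2)) = -17*19*(-4) = -323*(-4) = 1292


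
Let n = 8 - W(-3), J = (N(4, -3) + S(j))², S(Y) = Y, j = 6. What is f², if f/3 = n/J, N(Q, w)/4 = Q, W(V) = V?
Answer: 9/1936 ≈ 0.0046488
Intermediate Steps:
N(Q, w) = 4*Q
J = 484 (J = (4*4 + 6)² = (16 + 6)² = 22² = 484)
n = 11 (n = 8 - 1*(-3) = 8 + 3 = 11)
f = 3/44 (f = 3*(11/484) = 3*(11*(1/484)) = 3*(1/44) = 3/44 ≈ 0.068182)
f² = (3/44)² = 9/1936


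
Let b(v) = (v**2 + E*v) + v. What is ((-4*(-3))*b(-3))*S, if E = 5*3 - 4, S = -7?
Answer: 2268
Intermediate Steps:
E = 11 (E = 15 - 4 = 11)
b(v) = v**2 + 12*v (b(v) = (v**2 + 11*v) + v = v**2 + 12*v)
((-4*(-3))*b(-3))*S = ((-4*(-3))*(-3*(12 - 3)))*(-7) = (12*(-3*9))*(-7) = (12*(-27))*(-7) = -324*(-7) = 2268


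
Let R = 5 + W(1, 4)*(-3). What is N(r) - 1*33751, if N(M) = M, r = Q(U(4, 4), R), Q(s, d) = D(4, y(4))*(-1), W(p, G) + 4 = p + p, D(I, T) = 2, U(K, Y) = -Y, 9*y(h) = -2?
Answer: -33753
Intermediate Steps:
y(h) = -2/9 (y(h) = (1/9)*(-2) = -2/9)
W(p, G) = -4 + 2*p (W(p, G) = -4 + (p + p) = -4 + 2*p)
R = 11 (R = 5 + (-4 + 2*1)*(-3) = 5 + (-4 + 2)*(-3) = 5 - 2*(-3) = 5 + 6 = 11)
Q(s, d) = -2 (Q(s, d) = 2*(-1) = -2)
r = -2
N(r) - 1*33751 = -2 - 1*33751 = -2 - 33751 = -33753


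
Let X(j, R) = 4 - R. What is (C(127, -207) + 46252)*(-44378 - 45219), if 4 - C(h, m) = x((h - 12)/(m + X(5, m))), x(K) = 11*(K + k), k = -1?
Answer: -16468197391/4 ≈ -4.1170e+9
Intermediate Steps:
x(K) = -11 + 11*K (x(K) = 11*(K - 1) = 11*(-1 + K) = -11 + 11*K)
C(h, m) = 48 - 11*h/4 (C(h, m) = 4 - (-11 + 11*((h - 12)/(m + (4 - m)))) = 4 - (-11 + 11*((-12 + h)/4)) = 4 - (-11 + 11*((-12 + h)*(¼))) = 4 - (-11 + 11*(-3 + h/4)) = 4 - (-11 + (-33 + 11*h/4)) = 4 - (-44 + 11*h/4) = 4 + (44 - 11*h/4) = 48 - 11*h/4)
(C(127, -207) + 46252)*(-44378 - 45219) = ((48 - 11/4*127) + 46252)*(-44378 - 45219) = ((48 - 1397/4) + 46252)*(-89597) = (-1205/4 + 46252)*(-89597) = (183803/4)*(-89597) = -16468197391/4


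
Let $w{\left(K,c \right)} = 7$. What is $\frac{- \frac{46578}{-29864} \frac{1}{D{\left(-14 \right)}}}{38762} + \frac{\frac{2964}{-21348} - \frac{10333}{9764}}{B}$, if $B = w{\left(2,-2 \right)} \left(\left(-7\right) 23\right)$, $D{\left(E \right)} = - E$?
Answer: $\frac{6034038887627711}{5665285458502618704} \approx 0.0010651$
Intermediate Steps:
$B = -1127$ ($B = 7 \left(\left(-7\right) 23\right) = 7 \left(-161\right) = -1127$)
$\frac{- \frac{46578}{-29864} \frac{1}{D{\left(-14 \right)}}}{38762} + \frac{\frac{2964}{-21348} - \frac{10333}{9764}}{B} = \frac{- \frac{46578}{-29864} \frac{1}{\left(-1\right) \left(-14\right)}}{38762} + \frac{\frac{2964}{-21348} - \frac{10333}{9764}}{-1127} = \frac{\left(-46578\right) \left(- \frac{1}{29864}\right)}{14} \cdot \frac{1}{38762} + \left(2964 \left(- \frac{1}{21348}\right) - \frac{10333}{9764}\right) \left(- \frac{1}{1127}\right) = \frac{23289}{14932} \cdot \frac{1}{14} \cdot \frac{1}{38762} + \left(- \frac{247}{1779} - \frac{10333}{9764}\right) \left(- \frac{1}{1127}\right) = \frac{3327}{29864} \cdot \frac{1}{38762} - - \frac{20794115}{19576165812} = \frac{3327}{1157588368} + \frac{20794115}{19576165812} = \frac{6034038887627711}{5665285458502618704}$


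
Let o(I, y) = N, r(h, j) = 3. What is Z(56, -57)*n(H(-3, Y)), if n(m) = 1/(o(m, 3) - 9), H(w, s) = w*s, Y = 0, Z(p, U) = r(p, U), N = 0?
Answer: -⅓ ≈ -0.33333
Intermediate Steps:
Z(p, U) = 3
o(I, y) = 0
H(w, s) = s*w
n(m) = -⅑ (n(m) = 1/(0 - 9) = 1/(-9) = -⅑)
Z(56, -57)*n(H(-3, Y)) = 3*(-⅑) = -⅓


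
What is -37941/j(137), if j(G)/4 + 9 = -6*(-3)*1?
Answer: -12647/12 ≈ -1053.9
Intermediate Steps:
j(G) = 36 (j(G) = -36 + 4*(-6*(-3)*1) = -36 + 4*(18*1) = -36 + 4*18 = -36 + 72 = 36)
-37941/j(137) = -37941/36 = -37941*1/36 = -12647/12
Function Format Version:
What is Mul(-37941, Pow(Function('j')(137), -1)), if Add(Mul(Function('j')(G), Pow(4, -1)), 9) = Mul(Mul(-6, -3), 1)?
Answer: Rational(-12647, 12) ≈ -1053.9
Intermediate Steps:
Function('j')(G) = 36 (Function('j')(G) = Add(-36, Mul(4, Mul(Mul(-6, -3), 1))) = Add(-36, Mul(4, Mul(18, 1))) = Add(-36, Mul(4, 18)) = Add(-36, 72) = 36)
Mul(-37941, Pow(Function('j')(137), -1)) = Mul(-37941, Pow(36, -1)) = Mul(-37941, Rational(1, 36)) = Rational(-12647, 12)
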